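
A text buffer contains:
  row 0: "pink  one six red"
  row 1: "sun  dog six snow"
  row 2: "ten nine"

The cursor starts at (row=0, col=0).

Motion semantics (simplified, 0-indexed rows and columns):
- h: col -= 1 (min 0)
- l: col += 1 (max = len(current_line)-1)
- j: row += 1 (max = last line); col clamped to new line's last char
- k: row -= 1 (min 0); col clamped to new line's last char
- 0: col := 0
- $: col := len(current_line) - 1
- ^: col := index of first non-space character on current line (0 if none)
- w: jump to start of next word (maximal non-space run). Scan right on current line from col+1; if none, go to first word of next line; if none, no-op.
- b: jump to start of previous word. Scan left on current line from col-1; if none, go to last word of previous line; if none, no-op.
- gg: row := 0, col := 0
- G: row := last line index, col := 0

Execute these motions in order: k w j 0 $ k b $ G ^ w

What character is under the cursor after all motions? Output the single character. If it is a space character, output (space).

Answer: n

Derivation:
After 1 (k): row=0 col=0 char='p'
After 2 (w): row=0 col=6 char='o'
After 3 (j): row=1 col=6 char='o'
After 4 (0): row=1 col=0 char='s'
After 5 ($): row=1 col=16 char='w'
After 6 (k): row=0 col=16 char='d'
After 7 (b): row=0 col=14 char='r'
After 8 ($): row=0 col=16 char='d'
After 9 (G): row=2 col=0 char='t'
After 10 (^): row=2 col=0 char='t'
After 11 (w): row=2 col=4 char='n'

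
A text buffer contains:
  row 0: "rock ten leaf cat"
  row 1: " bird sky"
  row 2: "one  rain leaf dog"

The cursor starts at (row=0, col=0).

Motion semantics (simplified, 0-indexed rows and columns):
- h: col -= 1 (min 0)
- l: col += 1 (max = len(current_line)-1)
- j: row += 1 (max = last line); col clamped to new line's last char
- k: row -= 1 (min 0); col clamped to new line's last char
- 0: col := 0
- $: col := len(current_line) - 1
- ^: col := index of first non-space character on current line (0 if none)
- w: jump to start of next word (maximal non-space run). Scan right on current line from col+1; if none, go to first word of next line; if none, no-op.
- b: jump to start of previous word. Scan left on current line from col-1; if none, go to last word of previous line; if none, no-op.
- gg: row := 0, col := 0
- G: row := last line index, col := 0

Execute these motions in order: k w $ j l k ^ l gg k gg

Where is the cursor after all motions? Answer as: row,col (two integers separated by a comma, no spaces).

Answer: 0,0

Derivation:
After 1 (k): row=0 col=0 char='r'
After 2 (w): row=0 col=5 char='t'
After 3 ($): row=0 col=16 char='t'
After 4 (j): row=1 col=8 char='y'
After 5 (l): row=1 col=8 char='y'
After 6 (k): row=0 col=8 char='_'
After 7 (^): row=0 col=0 char='r'
After 8 (l): row=0 col=1 char='o'
After 9 (gg): row=0 col=0 char='r'
After 10 (k): row=0 col=0 char='r'
After 11 (gg): row=0 col=0 char='r'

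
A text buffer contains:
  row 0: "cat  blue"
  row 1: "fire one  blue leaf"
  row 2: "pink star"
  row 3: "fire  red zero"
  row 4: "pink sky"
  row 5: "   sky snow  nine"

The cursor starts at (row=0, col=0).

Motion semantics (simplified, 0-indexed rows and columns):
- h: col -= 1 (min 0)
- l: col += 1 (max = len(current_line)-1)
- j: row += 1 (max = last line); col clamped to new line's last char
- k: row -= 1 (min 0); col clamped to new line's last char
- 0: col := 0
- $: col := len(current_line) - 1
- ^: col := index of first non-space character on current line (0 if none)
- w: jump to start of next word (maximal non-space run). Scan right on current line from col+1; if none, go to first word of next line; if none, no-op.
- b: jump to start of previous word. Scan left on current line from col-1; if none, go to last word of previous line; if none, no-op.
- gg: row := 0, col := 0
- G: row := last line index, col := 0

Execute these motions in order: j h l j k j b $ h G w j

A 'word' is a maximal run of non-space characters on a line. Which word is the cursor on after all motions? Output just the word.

Answer: sky

Derivation:
After 1 (j): row=1 col=0 char='f'
After 2 (h): row=1 col=0 char='f'
After 3 (l): row=1 col=1 char='i'
After 4 (j): row=2 col=1 char='i'
After 5 (k): row=1 col=1 char='i'
After 6 (j): row=2 col=1 char='i'
After 7 (b): row=2 col=0 char='p'
After 8 ($): row=2 col=8 char='r'
After 9 (h): row=2 col=7 char='a'
After 10 (G): row=5 col=0 char='_'
After 11 (w): row=5 col=3 char='s'
After 12 (j): row=5 col=3 char='s'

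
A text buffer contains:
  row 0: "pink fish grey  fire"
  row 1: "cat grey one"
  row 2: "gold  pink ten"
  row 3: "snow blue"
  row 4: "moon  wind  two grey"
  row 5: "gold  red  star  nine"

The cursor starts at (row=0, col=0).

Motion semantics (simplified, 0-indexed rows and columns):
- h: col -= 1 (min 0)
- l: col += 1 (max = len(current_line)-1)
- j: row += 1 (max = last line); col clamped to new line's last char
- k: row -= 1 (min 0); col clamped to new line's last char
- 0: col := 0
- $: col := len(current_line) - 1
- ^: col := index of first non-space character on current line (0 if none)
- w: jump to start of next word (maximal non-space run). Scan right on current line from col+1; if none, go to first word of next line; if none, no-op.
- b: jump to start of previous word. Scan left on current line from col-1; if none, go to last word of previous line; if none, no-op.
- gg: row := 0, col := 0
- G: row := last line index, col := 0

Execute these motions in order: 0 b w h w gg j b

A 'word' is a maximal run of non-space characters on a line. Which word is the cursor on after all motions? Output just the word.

After 1 (0): row=0 col=0 char='p'
After 2 (b): row=0 col=0 char='p'
After 3 (w): row=0 col=5 char='f'
After 4 (h): row=0 col=4 char='_'
After 5 (w): row=0 col=5 char='f'
After 6 (gg): row=0 col=0 char='p'
After 7 (j): row=1 col=0 char='c'
After 8 (b): row=0 col=16 char='f'

Answer: fire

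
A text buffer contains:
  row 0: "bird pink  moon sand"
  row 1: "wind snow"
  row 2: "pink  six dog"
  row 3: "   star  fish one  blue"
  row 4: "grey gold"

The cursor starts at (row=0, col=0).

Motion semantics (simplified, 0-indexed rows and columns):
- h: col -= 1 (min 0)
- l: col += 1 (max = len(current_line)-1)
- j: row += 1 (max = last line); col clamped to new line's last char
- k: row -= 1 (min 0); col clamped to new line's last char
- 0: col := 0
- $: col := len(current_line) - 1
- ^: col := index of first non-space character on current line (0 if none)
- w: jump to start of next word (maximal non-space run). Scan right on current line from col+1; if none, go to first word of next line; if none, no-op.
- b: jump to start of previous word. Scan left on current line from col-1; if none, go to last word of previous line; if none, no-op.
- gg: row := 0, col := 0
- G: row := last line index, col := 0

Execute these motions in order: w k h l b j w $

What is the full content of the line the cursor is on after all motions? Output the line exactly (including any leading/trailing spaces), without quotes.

After 1 (w): row=0 col=5 char='p'
After 2 (k): row=0 col=5 char='p'
After 3 (h): row=0 col=4 char='_'
After 4 (l): row=0 col=5 char='p'
After 5 (b): row=0 col=0 char='b'
After 6 (j): row=1 col=0 char='w'
After 7 (w): row=1 col=5 char='s'
After 8 ($): row=1 col=8 char='w'

Answer: wind snow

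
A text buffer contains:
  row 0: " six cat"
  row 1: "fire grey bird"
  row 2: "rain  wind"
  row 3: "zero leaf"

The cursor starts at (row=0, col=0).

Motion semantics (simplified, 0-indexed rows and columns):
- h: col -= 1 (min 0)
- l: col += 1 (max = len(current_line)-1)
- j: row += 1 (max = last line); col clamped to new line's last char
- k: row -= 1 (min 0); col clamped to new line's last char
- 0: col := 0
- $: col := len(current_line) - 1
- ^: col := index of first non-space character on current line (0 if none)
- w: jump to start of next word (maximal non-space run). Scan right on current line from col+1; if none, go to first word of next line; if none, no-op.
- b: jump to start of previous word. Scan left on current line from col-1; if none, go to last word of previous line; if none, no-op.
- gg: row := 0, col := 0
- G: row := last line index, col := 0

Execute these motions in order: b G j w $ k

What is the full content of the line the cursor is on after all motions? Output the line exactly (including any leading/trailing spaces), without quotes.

Answer: rain  wind

Derivation:
After 1 (b): row=0 col=0 char='_'
After 2 (G): row=3 col=0 char='z'
After 3 (j): row=3 col=0 char='z'
After 4 (w): row=3 col=5 char='l'
After 5 ($): row=3 col=8 char='f'
After 6 (k): row=2 col=8 char='n'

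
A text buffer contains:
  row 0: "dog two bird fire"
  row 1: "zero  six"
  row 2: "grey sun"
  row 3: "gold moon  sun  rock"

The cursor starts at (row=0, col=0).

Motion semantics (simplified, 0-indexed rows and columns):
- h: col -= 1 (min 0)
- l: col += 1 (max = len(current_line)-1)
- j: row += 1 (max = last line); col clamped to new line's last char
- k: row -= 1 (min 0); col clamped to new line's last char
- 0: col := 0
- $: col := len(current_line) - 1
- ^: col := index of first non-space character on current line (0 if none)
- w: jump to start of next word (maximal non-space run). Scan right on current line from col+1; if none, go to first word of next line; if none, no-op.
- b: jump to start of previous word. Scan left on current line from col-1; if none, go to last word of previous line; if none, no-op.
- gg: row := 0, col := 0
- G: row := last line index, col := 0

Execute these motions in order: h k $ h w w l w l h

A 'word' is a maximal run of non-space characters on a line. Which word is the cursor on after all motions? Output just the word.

After 1 (h): row=0 col=0 char='d'
After 2 (k): row=0 col=0 char='d'
After 3 ($): row=0 col=16 char='e'
After 4 (h): row=0 col=15 char='r'
After 5 (w): row=1 col=0 char='z'
After 6 (w): row=1 col=6 char='s'
After 7 (l): row=1 col=7 char='i'
After 8 (w): row=2 col=0 char='g'
After 9 (l): row=2 col=1 char='r'
After 10 (h): row=2 col=0 char='g'

Answer: grey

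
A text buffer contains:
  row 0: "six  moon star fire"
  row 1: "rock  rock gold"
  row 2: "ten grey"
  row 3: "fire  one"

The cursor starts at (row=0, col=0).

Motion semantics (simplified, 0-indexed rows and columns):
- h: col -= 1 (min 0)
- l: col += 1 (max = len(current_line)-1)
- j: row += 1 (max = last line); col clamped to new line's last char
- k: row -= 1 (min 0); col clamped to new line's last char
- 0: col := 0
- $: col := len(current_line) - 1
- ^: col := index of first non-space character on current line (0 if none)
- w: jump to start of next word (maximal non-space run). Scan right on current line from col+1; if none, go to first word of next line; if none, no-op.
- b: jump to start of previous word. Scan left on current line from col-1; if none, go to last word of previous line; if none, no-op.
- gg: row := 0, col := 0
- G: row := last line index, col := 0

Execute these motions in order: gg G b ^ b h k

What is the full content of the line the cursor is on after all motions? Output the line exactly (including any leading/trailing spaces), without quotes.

After 1 (gg): row=0 col=0 char='s'
After 2 (G): row=3 col=0 char='f'
After 3 (b): row=2 col=4 char='g'
After 4 (^): row=2 col=0 char='t'
After 5 (b): row=1 col=11 char='g'
After 6 (h): row=1 col=10 char='_'
After 7 (k): row=0 col=10 char='s'

Answer: six  moon star fire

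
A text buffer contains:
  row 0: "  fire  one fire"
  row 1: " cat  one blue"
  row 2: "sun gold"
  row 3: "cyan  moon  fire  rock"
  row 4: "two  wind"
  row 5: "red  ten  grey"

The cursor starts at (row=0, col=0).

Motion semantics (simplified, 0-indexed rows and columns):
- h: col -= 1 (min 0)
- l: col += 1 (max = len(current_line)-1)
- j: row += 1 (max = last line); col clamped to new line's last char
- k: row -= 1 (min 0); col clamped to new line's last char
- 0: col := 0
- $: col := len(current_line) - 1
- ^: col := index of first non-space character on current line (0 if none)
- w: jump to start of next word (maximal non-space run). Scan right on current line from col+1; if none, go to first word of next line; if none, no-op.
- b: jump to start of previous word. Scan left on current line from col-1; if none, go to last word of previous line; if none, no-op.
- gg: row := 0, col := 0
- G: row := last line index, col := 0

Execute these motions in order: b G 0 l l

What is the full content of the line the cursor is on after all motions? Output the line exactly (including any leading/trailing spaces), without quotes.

Answer: red  ten  grey

Derivation:
After 1 (b): row=0 col=0 char='_'
After 2 (G): row=5 col=0 char='r'
After 3 (0): row=5 col=0 char='r'
After 4 (l): row=5 col=1 char='e'
After 5 (l): row=5 col=2 char='d'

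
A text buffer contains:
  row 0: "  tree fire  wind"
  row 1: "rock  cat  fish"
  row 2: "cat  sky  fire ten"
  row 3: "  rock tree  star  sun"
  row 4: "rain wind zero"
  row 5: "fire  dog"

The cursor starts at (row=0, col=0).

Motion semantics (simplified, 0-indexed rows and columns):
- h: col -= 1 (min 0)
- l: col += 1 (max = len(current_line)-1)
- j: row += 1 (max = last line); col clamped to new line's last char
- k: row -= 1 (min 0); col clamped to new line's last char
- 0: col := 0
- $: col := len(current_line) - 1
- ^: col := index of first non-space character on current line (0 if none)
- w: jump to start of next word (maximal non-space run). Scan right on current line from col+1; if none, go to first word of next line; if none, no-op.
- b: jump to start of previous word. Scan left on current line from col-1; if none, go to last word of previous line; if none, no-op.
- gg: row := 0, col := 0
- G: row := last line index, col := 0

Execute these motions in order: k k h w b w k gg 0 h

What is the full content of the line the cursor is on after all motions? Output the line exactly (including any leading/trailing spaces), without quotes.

Answer:   tree fire  wind

Derivation:
After 1 (k): row=0 col=0 char='_'
After 2 (k): row=0 col=0 char='_'
After 3 (h): row=0 col=0 char='_'
After 4 (w): row=0 col=2 char='t'
After 5 (b): row=0 col=2 char='t'
After 6 (w): row=0 col=7 char='f'
After 7 (k): row=0 col=7 char='f'
After 8 (gg): row=0 col=0 char='_'
After 9 (0): row=0 col=0 char='_'
After 10 (h): row=0 col=0 char='_'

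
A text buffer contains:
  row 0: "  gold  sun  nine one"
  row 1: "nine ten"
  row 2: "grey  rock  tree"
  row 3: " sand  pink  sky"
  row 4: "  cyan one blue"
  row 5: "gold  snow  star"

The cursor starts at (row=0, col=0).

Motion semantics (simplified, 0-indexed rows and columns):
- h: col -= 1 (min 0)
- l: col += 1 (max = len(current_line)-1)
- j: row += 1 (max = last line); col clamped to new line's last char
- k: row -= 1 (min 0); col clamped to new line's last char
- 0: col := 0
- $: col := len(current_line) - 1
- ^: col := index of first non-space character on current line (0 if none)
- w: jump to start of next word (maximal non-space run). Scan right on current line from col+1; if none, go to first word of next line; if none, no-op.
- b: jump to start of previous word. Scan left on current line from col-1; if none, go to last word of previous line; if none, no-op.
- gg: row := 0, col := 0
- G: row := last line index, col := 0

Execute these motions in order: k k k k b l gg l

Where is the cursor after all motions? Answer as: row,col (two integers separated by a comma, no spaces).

After 1 (k): row=0 col=0 char='_'
After 2 (k): row=0 col=0 char='_'
After 3 (k): row=0 col=0 char='_'
After 4 (k): row=0 col=0 char='_'
After 5 (b): row=0 col=0 char='_'
After 6 (l): row=0 col=1 char='_'
After 7 (gg): row=0 col=0 char='_'
After 8 (l): row=0 col=1 char='_'

Answer: 0,1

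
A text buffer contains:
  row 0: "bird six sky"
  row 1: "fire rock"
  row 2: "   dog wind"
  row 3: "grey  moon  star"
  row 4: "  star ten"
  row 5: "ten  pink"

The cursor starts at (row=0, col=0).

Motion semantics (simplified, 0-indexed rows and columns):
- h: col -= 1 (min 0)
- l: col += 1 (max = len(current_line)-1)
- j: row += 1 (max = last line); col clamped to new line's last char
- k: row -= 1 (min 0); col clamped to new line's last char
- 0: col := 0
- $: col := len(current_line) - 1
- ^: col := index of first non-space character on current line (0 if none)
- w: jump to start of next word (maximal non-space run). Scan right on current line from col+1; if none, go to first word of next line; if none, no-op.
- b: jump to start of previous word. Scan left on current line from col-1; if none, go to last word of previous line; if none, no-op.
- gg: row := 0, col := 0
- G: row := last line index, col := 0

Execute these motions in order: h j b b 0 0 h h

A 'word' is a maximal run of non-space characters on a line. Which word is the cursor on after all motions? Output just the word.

Answer: bird

Derivation:
After 1 (h): row=0 col=0 char='b'
After 2 (j): row=1 col=0 char='f'
After 3 (b): row=0 col=9 char='s'
After 4 (b): row=0 col=5 char='s'
After 5 (0): row=0 col=0 char='b'
After 6 (0): row=0 col=0 char='b'
After 7 (h): row=0 col=0 char='b'
After 8 (h): row=0 col=0 char='b'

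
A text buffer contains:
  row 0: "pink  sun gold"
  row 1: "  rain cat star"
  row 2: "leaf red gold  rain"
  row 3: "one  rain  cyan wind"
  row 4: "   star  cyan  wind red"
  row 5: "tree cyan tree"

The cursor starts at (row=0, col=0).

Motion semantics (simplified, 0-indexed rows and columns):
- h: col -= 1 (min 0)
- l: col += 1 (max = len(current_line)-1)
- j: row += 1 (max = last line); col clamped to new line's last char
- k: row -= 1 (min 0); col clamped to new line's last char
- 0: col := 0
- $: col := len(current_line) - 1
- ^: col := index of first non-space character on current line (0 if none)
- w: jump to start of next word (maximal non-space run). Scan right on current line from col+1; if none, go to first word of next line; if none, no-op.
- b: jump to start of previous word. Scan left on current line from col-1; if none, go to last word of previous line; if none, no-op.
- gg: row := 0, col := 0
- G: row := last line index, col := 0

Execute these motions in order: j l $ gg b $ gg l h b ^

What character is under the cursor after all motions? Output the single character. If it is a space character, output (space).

Answer: p

Derivation:
After 1 (j): row=1 col=0 char='_'
After 2 (l): row=1 col=1 char='_'
After 3 ($): row=1 col=14 char='r'
After 4 (gg): row=0 col=0 char='p'
After 5 (b): row=0 col=0 char='p'
After 6 ($): row=0 col=13 char='d'
After 7 (gg): row=0 col=0 char='p'
After 8 (l): row=0 col=1 char='i'
After 9 (h): row=0 col=0 char='p'
After 10 (b): row=0 col=0 char='p'
After 11 (^): row=0 col=0 char='p'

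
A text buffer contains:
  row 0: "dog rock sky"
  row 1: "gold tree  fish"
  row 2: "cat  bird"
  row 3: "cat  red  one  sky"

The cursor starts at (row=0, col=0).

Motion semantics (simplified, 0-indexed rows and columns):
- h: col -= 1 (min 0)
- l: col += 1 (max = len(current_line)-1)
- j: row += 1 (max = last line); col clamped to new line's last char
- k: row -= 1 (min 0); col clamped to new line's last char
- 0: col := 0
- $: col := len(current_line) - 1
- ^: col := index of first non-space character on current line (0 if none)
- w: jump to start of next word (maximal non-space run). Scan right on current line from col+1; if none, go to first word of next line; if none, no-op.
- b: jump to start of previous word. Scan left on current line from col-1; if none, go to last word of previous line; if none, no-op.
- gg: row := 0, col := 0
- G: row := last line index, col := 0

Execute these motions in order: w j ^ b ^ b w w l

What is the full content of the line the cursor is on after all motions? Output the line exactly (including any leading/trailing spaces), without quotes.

After 1 (w): row=0 col=4 char='r'
After 2 (j): row=1 col=4 char='_'
After 3 (^): row=1 col=0 char='g'
After 4 (b): row=0 col=9 char='s'
After 5 (^): row=0 col=0 char='d'
After 6 (b): row=0 col=0 char='d'
After 7 (w): row=0 col=4 char='r'
After 8 (w): row=0 col=9 char='s'
After 9 (l): row=0 col=10 char='k'

Answer: dog rock sky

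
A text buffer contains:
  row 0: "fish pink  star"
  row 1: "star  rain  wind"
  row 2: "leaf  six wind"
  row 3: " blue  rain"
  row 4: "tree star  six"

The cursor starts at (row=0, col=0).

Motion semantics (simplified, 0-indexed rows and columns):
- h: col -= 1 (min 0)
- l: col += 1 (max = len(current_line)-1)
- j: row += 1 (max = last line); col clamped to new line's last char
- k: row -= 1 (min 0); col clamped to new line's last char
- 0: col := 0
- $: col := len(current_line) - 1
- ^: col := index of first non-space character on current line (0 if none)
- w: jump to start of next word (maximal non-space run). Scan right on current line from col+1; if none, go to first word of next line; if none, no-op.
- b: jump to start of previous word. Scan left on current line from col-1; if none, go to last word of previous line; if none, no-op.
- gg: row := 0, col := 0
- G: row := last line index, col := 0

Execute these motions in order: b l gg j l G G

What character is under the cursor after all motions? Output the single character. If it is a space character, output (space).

Answer: t

Derivation:
After 1 (b): row=0 col=0 char='f'
After 2 (l): row=0 col=1 char='i'
After 3 (gg): row=0 col=0 char='f'
After 4 (j): row=1 col=0 char='s'
After 5 (l): row=1 col=1 char='t'
After 6 (G): row=4 col=0 char='t'
After 7 (G): row=4 col=0 char='t'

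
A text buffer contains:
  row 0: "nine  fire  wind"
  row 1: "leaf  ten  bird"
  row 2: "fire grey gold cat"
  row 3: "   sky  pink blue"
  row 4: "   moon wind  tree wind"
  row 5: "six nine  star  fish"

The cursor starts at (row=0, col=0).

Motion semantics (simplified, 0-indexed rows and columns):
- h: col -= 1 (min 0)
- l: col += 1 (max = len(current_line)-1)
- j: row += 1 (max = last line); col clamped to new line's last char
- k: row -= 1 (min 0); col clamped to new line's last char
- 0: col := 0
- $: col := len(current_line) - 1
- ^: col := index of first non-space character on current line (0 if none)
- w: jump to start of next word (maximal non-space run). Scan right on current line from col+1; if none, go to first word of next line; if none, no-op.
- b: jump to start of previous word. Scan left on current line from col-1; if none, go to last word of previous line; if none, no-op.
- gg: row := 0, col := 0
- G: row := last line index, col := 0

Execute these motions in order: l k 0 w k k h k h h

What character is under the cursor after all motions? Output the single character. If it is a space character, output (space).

After 1 (l): row=0 col=1 char='i'
After 2 (k): row=0 col=1 char='i'
After 3 (0): row=0 col=0 char='n'
After 4 (w): row=0 col=6 char='f'
After 5 (k): row=0 col=6 char='f'
After 6 (k): row=0 col=6 char='f'
After 7 (h): row=0 col=5 char='_'
After 8 (k): row=0 col=5 char='_'
After 9 (h): row=0 col=4 char='_'
After 10 (h): row=0 col=3 char='e'

Answer: e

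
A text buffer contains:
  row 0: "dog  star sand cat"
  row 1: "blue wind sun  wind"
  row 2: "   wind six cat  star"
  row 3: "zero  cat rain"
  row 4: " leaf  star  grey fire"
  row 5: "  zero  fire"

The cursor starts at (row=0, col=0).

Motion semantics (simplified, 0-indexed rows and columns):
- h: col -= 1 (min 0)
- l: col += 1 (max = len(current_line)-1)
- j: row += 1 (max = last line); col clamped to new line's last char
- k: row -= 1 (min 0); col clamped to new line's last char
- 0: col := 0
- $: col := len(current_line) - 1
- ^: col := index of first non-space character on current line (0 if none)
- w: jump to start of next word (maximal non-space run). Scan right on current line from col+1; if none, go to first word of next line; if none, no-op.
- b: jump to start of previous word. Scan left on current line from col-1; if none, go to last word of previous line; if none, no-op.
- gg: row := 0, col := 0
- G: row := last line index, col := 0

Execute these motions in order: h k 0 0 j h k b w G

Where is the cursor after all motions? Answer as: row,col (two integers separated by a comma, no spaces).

After 1 (h): row=0 col=0 char='d'
After 2 (k): row=0 col=0 char='d'
After 3 (0): row=0 col=0 char='d'
After 4 (0): row=0 col=0 char='d'
After 5 (j): row=1 col=0 char='b'
After 6 (h): row=1 col=0 char='b'
After 7 (k): row=0 col=0 char='d'
After 8 (b): row=0 col=0 char='d'
After 9 (w): row=0 col=5 char='s'
After 10 (G): row=5 col=0 char='_'

Answer: 5,0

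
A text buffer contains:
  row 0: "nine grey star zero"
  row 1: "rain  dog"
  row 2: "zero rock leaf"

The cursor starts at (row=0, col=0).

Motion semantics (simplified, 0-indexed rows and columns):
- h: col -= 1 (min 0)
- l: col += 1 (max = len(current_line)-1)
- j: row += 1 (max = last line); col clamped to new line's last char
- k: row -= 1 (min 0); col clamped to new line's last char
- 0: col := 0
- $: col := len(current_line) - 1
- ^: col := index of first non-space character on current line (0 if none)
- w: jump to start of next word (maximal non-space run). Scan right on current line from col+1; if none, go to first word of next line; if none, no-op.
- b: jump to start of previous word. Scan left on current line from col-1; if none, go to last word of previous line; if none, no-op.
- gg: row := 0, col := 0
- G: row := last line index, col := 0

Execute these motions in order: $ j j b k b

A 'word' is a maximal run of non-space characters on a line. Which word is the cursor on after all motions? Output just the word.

Answer: rain

Derivation:
After 1 ($): row=0 col=18 char='o'
After 2 (j): row=1 col=8 char='g'
After 3 (j): row=2 col=8 char='k'
After 4 (b): row=2 col=5 char='r'
After 5 (k): row=1 col=5 char='_'
After 6 (b): row=1 col=0 char='r'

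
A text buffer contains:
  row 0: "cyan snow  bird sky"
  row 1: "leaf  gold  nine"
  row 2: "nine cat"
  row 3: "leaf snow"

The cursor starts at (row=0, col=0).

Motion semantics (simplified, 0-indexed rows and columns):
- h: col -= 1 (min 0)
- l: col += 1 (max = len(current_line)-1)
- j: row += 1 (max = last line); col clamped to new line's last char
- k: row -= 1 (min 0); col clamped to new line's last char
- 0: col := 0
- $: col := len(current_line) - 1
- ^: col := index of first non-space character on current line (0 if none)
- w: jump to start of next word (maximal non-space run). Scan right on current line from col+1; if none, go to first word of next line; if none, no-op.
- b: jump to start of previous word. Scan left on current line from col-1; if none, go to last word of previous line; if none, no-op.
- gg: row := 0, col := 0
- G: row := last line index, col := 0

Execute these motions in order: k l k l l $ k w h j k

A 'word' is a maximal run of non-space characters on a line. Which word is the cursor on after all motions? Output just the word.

After 1 (k): row=0 col=0 char='c'
After 2 (l): row=0 col=1 char='y'
After 3 (k): row=0 col=1 char='y'
After 4 (l): row=0 col=2 char='a'
After 5 (l): row=0 col=3 char='n'
After 6 ($): row=0 col=18 char='y'
After 7 (k): row=0 col=18 char='y'
After 8 (w): row=1 col=0 char='l'
After 9 (h): row=1 col=0 char='l'
After 10 (j): row=2 col=0 char='n'
After 11 (k): row=1 col=0 char='l'

Answer: leaf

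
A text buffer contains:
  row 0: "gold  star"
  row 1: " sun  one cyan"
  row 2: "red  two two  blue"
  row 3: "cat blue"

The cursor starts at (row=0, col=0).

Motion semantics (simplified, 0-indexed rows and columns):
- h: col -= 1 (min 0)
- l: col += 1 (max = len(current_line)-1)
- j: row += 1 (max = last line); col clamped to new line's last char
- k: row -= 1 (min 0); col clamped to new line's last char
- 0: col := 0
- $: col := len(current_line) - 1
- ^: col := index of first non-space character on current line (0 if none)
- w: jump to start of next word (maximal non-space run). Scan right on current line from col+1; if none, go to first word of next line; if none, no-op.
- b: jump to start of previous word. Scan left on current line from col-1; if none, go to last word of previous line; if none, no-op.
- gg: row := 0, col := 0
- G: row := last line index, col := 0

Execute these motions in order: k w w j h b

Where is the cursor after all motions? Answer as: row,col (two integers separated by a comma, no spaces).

After 1 (k): row=0 col=0 char='g'
After 2 (w): row=0 col=6 char='s'
After 3 (w): row=1 col=1 char='s'
After 4 (j): row=2 col=1 char='e'
After 5 (h): row=2 col=0 char='r'
After 6 (b): row=1 col=10 char='c'

Answer: 1,10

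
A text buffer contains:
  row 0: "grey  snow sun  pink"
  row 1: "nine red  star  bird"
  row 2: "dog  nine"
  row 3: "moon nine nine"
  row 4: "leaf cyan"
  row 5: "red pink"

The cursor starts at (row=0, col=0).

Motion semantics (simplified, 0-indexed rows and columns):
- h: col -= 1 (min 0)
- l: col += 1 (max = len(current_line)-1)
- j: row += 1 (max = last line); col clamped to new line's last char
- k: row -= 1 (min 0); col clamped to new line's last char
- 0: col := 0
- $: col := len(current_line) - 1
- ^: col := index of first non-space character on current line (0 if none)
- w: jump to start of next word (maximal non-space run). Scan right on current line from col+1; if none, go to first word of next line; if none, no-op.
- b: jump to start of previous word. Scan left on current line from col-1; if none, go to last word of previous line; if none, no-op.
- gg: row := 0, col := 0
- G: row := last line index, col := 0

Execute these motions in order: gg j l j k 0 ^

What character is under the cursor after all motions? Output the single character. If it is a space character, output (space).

After 1 (gg): row=0 col=0 char='g'
After 2 (j): row=1 col=0 char='n'
After 3 (l): row=1 col=1 char='i'
After 4 (j): row=2 col=1 char='o'
After 5 (k): row=1 col=1 char='i'
After 6 (0): row=1 col=0 char='n'
After 7 (^): row=1 col=0 char='n'

Answer: n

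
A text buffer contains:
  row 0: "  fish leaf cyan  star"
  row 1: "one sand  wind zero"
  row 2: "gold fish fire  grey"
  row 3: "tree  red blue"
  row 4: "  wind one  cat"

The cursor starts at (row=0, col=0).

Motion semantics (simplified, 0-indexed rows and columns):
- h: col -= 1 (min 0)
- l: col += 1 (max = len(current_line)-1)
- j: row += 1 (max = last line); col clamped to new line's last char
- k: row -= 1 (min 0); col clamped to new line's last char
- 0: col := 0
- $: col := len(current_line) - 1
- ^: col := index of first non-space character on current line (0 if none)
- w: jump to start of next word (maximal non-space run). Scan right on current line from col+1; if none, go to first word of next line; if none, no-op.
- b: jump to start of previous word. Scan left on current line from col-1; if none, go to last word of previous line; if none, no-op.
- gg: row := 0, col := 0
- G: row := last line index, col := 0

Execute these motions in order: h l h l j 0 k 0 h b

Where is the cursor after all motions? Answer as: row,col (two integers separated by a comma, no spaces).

After 1 (h): row=0 col=0 char='_'
After 2 (l): row=0 col=1 char='_'
After 3 (h): row=0 col=0 char='_'
After 4 (l): row=0 col=1 char='_'
After 5 (j): row=1 col=1 char='n'
After 6 (0): row=1 col=0 char='o'
After 7 (k): row=0 col=0 char='_'
After 8 (0): row=0 col=0 char='_'
After 9 (h): row=0 col=0 char='_'
After 10 (b): row=0 col=0 char='_'

Answer: 0,0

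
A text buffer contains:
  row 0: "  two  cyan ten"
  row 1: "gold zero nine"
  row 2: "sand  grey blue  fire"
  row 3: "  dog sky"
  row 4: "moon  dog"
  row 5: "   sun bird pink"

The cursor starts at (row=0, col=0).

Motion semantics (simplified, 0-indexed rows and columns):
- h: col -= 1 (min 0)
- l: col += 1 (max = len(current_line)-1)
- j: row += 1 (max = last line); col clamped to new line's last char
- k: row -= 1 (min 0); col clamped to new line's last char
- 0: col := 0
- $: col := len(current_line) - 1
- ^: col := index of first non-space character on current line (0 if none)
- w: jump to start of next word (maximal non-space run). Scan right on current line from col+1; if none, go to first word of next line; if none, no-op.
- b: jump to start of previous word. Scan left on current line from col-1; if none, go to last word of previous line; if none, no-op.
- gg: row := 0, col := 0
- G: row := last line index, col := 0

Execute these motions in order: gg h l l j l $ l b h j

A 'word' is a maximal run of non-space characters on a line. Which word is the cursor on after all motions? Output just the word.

After 1 (gg): row=0 col=0 char='_'
After 2 (h): row=0 col=0 char='_'
After 3 (l): row=0 col=1 char='_'
After 4 (l): row=0 col=2 char='t'
After 5 (j): row=1 col=2 char='l'
After 6 (l): row=1 col=3 char='d'
After 7 ($): row=1 col=13 char='e'
After 8 (l): row=1 col=13 char='e'
After 9 (b): row=1 col=10 char='n'
After 10 (h): row=1 col=9 char='_'
After 11 (j): row=2 col=9 char='y'

Answer: grey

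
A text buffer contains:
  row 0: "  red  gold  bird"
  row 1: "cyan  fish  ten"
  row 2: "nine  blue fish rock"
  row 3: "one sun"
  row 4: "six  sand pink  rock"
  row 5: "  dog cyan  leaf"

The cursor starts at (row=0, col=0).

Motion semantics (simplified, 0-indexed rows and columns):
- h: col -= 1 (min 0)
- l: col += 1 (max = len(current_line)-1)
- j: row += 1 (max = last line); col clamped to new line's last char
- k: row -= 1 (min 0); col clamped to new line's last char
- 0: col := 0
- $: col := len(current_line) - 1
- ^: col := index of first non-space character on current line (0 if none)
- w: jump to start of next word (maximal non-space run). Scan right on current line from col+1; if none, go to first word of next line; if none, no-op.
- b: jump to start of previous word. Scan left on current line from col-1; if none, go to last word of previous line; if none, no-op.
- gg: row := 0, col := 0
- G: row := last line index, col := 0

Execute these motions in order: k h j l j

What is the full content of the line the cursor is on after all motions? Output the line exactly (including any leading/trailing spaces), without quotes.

After 1 (k): row=0 col=0 char='_'
After 2 (h): row=0 col=0 char='_'
After 3 (j): row=1 col=0 char='c'
After 4 (l): row=1 col=1 char='y'
After 5 (j): row=2 col=1 char='i'

Answer: nine  blue fish rock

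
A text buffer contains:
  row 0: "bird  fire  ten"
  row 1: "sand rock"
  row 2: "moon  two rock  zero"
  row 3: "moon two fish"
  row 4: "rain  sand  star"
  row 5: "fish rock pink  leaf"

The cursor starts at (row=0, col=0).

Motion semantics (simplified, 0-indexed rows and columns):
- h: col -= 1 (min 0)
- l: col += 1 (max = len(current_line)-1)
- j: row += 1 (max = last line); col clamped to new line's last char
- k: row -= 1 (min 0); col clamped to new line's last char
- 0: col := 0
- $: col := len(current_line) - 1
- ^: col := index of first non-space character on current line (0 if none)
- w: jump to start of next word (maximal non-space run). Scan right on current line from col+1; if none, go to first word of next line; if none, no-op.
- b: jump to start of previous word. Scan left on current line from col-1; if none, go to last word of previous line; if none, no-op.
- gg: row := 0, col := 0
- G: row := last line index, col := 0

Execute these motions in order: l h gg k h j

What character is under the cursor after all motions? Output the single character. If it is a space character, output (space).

After 1 (l): row=0 col=1 char='i'
After 2 (h): row=0 col=0 char='b'
After 3 (gg): row=0 col=0 char='b'
After 4 (k): row=0 col=0 char='b'
After 5 (h): row=0 col=0 char='b'
After 6 (j): row=1 col=0 char='s'

Answer: s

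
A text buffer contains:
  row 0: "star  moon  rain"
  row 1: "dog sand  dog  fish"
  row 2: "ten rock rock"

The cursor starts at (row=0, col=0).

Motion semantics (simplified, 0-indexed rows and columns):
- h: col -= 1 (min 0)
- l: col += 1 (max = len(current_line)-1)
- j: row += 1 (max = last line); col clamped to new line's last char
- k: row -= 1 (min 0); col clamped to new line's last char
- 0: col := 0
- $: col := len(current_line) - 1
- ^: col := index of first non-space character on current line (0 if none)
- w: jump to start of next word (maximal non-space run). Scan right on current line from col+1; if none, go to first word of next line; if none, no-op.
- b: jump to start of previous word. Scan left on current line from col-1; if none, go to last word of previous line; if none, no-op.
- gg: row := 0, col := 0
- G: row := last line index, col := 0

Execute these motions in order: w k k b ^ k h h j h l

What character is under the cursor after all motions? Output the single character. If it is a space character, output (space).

Answer: o

Derivation:
After 1 (w): row=0 col=6 char='m'
After 2 (k): row=0 col=6 char='m'
After 3 (k): row=0 col=6 char='m'
After 4 (b): row=0 col=0 char='s'
After 5 (^): row=0 col=0 char='s'
After 6 (k): row=0 col=0 char='s'
After 7 (h): row=0 col=0 char='s'
After 8 (h): row=0 col=0 char='s'
After 9 (j): row=1 col=0 char='d'
After 10 (h): row=1 col=0 char='d'
After 11 (l): row=1 col=1 char='o'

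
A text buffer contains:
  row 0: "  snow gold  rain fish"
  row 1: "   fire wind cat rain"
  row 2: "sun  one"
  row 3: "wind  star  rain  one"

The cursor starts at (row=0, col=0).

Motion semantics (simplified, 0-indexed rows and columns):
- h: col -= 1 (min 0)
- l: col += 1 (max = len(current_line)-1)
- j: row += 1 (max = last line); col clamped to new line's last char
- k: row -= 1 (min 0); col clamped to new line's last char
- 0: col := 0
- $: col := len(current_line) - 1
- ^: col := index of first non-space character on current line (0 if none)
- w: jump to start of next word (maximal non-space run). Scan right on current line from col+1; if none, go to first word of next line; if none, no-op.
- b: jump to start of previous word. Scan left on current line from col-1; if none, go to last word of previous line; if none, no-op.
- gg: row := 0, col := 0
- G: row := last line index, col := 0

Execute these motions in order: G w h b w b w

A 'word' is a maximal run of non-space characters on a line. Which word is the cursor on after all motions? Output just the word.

After 1 (G): row=3 col=0 char='w'
After 2 (w): row=3 col=6 char='s'
After 3 (h): row=3 col=5 char='_'
After 4 (b): row=3 col=0 char='w'
After 5 (w): row=3 col=6 char='s'
After 6 (b): row=3 col=0 char='w'
After 7 (w): row=3 col=6 char='s'

Answer: star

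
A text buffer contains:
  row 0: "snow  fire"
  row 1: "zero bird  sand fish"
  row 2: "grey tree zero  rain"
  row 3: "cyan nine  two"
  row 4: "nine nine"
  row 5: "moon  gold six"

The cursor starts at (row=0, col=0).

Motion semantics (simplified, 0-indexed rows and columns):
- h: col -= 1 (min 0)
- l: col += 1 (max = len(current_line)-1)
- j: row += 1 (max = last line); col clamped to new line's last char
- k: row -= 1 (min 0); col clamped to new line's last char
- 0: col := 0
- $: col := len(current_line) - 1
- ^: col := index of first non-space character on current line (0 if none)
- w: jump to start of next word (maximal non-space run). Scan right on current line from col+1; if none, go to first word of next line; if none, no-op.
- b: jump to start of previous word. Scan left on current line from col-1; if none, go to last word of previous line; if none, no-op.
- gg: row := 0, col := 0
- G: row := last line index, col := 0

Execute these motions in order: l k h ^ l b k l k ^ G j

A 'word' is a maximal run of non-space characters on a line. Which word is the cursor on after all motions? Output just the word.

After 1 (l): row=0 col=1 char='n'
After 2 (k): row=0 col=1 char='n'
After 3 (h): row=0 col=0 char='s'
After 4 (^): row=0 col=0 char='s'
After 5 (l): row=0 col=1 char='n'
After 6 (b): row=0 col=0 char='s'
After 7 (k): row=0 col=0 char='s'
After 8 (l): row=0 col=1 char='n'
After 9 (k): row=0 col=1 char='n'
After 10 (^): row=0 col=0 char='s'
After 11 (G): row=5 col=0 char='m'
After 12 (j): row=5 col=0 char='m'

Answer: moon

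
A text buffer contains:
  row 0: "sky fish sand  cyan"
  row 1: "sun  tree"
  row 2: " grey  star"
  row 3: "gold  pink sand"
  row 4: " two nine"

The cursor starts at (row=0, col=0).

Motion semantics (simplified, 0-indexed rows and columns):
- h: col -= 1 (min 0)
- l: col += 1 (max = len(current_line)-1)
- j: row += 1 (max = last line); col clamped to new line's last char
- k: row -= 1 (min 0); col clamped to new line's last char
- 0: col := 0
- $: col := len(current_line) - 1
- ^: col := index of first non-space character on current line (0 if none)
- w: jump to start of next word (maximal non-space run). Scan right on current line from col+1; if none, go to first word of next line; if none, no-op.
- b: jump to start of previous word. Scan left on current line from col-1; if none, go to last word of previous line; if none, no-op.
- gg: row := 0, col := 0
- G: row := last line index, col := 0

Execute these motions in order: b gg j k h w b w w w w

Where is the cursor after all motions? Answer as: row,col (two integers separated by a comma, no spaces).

After 1 (b): row=0 col=0 char='s'
After 2 (gg): row=0 col=0 char='s'
After 3 (j): row=1 col=0 char='s'
After 4 (k): row=0 col=0 char='s'
After 5 (h): row=0 col=0 char='s'
After 6 (w): row=0 col=4 char='f'
After 7 (b): row=0 col=0 char='s'
After 8 (w): row=0 col=4 char='f'
After 9 (w): row=0 col=9 char='s'
After 10 (w): row=0 col=15 char='c'
After 11 (w): row=1 col=0 char='s'

Answer: 1,0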